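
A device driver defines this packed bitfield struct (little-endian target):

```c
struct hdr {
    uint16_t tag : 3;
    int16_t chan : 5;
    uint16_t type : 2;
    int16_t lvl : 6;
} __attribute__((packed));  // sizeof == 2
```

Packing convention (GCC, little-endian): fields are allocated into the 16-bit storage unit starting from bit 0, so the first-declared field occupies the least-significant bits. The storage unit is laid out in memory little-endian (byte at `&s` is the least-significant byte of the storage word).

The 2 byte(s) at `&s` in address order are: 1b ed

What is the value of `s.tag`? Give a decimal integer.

3

[0]=0x1b [1]=0xed (little-endian) → word 0xed1b
tag:3 @ bit 0 → (0xed1b>>0)&0x7 = 0x3  ←
chan:5 @ bit 3 → (0xed1b>>3)&0x1f = 0x3
type:2 @ bit 8 → (0xed1b>>8)&0x3 = 0x1
lvl:6 @ bit 10 → (0xed1b>>10)&0x3f = 0x3b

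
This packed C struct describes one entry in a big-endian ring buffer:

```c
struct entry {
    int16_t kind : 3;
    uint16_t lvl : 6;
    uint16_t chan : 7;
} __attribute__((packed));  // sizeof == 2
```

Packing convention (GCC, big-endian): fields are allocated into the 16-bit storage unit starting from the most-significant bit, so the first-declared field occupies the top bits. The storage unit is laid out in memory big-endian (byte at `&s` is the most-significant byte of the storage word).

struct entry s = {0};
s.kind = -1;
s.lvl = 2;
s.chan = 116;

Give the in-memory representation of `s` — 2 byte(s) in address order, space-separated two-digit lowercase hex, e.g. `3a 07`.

e1 74

kind (3b) val=-1 bits=0x7 at bit 13: 0xe000
lvl (6b) val=2 bits=0x2 at bit 7: 0xe100
chan (7b) val=116 bits=0x74 at bit 0: 0xe174
word = 0xe174 → big-endian bytes:
  [0]=0xe1  [1]=0x74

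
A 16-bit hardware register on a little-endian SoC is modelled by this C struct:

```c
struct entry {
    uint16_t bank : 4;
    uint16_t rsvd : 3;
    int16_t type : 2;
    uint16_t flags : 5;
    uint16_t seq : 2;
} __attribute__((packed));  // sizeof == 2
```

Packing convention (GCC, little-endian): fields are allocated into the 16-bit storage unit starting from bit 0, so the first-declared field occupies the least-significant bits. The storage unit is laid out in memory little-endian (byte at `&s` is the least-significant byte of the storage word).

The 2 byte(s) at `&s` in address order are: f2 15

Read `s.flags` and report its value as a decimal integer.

10

[0]=0xf2 [1]=0x15 (little-endian) → word 0x15f2
bank [0+:4] = (word>>0) & 0xf = 2
rsvd [4+:3] = (word>>4) & 0x7 = 7
type [7+:2] = (word>>7) & 0x3 = 3
flags [9+:5] = (word>>9) & 0x1f = 10  ←
seq [14+:2] = (word>>14) & 0x3 = 0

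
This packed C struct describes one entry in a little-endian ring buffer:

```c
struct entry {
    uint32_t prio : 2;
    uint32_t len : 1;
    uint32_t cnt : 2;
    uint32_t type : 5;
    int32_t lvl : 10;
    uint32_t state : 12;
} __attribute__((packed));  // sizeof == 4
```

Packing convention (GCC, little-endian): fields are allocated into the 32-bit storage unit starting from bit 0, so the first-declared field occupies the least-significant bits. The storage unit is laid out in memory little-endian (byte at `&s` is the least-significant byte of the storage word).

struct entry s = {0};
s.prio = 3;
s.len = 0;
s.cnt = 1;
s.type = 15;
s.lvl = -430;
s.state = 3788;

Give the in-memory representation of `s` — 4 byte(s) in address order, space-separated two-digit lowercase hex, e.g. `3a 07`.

eb 49 c9 ec

prio:2 = 3 → 0x3 << 0 → word 0x00000003
len:1 = 0 → 0x0 << 2 → word 0x00000003
cnt:2 = 1 → 0x1 << 3 → word 0x0000000b
type:5 = 15 → 0xf << 5 → word 0x000001eb
lvl:10 = -430 → 0x252 << 10 → word 0x000949eb
state:12 = 3788 → 0xecc << 20 → word 0xecc949eb
word = 0xecc949eb → little-endian bytes:
  [0]=0xeb  [1]=0x49  [2]=0xc9  [3]=0xec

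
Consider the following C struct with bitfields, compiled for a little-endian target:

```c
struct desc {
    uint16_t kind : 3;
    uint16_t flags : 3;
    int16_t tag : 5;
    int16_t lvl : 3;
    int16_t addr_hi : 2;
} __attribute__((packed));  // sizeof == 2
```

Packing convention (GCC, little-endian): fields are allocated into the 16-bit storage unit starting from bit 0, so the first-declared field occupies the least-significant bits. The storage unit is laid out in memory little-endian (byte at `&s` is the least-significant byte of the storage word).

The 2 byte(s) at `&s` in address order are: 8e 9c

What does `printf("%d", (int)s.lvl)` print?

3

[0]=0x8e [1]=0x9c (little-endian) → word 0x9c8e
kind [0+:3] = (word>>0) & 0x7 = 6
flags [3+:3] = (word>>3) & 0x7 = 1
tag [6+:5] = (word>>6) & 0x1f = 18
lvl [11+:3] = (word>>11) & 0x7 = 3  ←
addr_hi [14+:2] = (word>>14) & 0x3 = 2
lvl signed 3b, MSB=0: value = 3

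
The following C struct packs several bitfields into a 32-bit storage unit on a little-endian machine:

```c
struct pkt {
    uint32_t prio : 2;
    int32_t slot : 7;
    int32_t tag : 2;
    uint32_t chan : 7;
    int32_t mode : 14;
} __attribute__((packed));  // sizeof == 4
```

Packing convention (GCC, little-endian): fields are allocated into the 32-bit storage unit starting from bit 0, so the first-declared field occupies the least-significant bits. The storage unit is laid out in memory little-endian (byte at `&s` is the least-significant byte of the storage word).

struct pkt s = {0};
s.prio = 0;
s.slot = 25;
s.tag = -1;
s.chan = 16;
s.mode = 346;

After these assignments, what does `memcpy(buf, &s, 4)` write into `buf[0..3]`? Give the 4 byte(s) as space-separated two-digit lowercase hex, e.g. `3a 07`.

[0+:2] prio=0 & 0x3 = 0x0; word=0x00000000
[2+:7] slot=25 & 0x7f = 0x19; word=0x00000064
[9+:2] tag=-1 & 0x3 = 0x3; word=0x00000664
[11+:7] chan=16 & 0x7f = 0x10; word=0x00008664
[18+:14] mode=346 & 0x3fff = 0x15a; word=0x05688664
word = 0x05688664 → little-endian bytes:
  [0]=0x64  [1]=0x86  [2]=0x68  [3]=0x05

64 86 68 05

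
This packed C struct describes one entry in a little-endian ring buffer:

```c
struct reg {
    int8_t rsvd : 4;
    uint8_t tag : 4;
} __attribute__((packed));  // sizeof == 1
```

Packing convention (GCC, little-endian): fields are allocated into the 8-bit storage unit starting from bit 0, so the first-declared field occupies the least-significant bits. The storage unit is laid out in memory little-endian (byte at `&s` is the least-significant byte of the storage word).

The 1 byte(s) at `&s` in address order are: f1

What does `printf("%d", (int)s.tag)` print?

[0]=0xf1 (little-endian) → word 0xf1
rsvd [0+:4] = (word>>0) & 0xf = 1
tag [4+:4] = (word>>4) & 0xf = 15  ←

15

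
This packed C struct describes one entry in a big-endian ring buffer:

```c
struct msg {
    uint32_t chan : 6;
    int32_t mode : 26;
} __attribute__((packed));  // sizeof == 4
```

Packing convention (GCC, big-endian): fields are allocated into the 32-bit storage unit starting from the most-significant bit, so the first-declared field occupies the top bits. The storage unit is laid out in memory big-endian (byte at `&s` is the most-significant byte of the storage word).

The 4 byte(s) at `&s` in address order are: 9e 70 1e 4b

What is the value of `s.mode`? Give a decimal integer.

[0]=0x9e [1]=0x70 [2]=0x1e [3]=0x4b (big-endian) → word 0x9e701e4b
chan [26+:6] = (word>>26) & 0x3f = 39
mode [0+:26] = (word>>0) & 0x3ffffff = 40902219  ←
mode signed 26b, MSB=1: 40902219 - 67108864 = -26206645

-26206645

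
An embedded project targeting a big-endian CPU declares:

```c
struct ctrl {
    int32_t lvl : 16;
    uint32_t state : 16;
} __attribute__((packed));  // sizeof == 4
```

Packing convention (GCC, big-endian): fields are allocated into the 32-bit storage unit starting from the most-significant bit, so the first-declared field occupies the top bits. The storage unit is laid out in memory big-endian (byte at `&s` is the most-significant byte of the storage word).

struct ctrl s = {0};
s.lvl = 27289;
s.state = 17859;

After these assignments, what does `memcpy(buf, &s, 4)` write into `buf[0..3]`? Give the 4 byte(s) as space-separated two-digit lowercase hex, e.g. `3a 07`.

6a 99 45 c3

[16+:16] lvl=27289 & 0xffff = 0x6a99; word=0x6a990000
[0+:16] state=17859 & 0xffff = 0x45c3; word=0x6a9945c3
word = 0x6a9945c3 → big-endian bytes:
  [0]=0x6a  [1]=0x99  [2]=0x45  [3]=0xc3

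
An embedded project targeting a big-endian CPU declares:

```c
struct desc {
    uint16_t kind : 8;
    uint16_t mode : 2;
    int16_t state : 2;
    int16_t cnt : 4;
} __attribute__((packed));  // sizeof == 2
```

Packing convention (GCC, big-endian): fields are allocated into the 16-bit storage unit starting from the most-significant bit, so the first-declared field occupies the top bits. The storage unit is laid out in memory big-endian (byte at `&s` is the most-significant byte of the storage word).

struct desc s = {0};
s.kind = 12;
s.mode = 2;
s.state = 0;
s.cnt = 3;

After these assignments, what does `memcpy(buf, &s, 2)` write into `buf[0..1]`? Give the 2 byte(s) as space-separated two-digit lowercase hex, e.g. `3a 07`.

0c 83

[8+:8] kind=12 & 0xff = 0xc; word=0x0c00
[6+:2] mode=2 & 0x3 = 0x2; word=0x0c80
[4+:2] state=0 & 0x3 = 0x0; word=0x0c80
[0+:4] cnt=3 & 0xf = 0x3; word=0x0c83
word = 0x0c83 → big-endian bytes:
  [0]=0x0c  [1]=0x83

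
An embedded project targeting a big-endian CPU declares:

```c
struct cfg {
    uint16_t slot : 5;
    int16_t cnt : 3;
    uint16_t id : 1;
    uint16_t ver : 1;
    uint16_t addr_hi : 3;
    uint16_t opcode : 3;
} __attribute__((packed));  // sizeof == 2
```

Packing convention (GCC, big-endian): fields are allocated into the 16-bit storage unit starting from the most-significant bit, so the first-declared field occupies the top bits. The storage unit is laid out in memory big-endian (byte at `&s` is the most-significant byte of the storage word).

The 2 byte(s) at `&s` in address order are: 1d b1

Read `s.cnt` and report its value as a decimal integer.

-3

[0]=0x1d [1]=0xb1 (big-endian) → word 0x1db1
slot [11+:5] = (word>>11) & 0x1f = 3
cnt [8+:3] = (word>>8) & 0x7 = 5  ←
id [7+:1] = (word>>7) & 0x1 = 1
ver [6+:1] = (word>>6) & 0x1 = 0
addr_hi [3+:3] = (word>>3) & 0x7 = 6
opcode [0+:3] = (word>>0) & 0x7 = 1
cnt signed 3b, MSB=1: 5 - 8 = -3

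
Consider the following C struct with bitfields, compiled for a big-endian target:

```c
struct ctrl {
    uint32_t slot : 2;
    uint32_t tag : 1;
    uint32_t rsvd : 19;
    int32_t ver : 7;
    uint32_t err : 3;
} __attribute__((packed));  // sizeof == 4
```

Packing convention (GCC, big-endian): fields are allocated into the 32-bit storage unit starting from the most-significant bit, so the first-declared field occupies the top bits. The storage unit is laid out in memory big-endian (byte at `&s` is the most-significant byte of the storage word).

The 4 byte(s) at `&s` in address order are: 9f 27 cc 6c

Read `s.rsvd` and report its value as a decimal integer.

[0]=0x9f [1]=0x27 [2]=0xcc [3]=0x6c (big-endian) → word 0x9f27cc6c
slot:2 @ bit 30 → (0x9f27cc6c>>30)&0x3 = 0x2
tag:1 @ bit 29 → (0x9f27cc6c>>29)&0x1 = 0x0
rsvd:19 @ bit 10 → (0x9f27cc6c>>10)&0x7ffff = 0x7c9f3  ←
ver:7 @ bit 3 → (0x9f27cc6c>>3)&0x7f = 0xd
err:3 @ bit 0 → (0x9f27cc6c>>0)&0x7 = 0x4

510451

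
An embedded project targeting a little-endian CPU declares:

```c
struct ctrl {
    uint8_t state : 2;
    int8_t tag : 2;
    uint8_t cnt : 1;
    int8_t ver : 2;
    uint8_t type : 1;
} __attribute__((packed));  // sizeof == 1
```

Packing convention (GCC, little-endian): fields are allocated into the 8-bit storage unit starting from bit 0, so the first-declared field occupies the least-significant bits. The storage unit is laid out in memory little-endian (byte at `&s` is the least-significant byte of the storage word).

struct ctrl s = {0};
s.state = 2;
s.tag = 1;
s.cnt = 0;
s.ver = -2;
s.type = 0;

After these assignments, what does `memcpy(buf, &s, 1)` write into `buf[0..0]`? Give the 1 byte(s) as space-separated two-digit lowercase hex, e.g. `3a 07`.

[0+:2] state=2 & 0x3 = 0x2; word=0x02
[2+:2] tag=1 & 0x3 = 0x1; word=0x06
[4+:1] cnt=0 & 0x1 = 0x0; word=0x06
[5+:2] ver=-2 & 0x3 = 0x2; word=0x46
[7+:1] type=0 & 0x1 = 0x0; word=0x46
word = 0x46 → little-endian bytes:
  [0]=0x46

46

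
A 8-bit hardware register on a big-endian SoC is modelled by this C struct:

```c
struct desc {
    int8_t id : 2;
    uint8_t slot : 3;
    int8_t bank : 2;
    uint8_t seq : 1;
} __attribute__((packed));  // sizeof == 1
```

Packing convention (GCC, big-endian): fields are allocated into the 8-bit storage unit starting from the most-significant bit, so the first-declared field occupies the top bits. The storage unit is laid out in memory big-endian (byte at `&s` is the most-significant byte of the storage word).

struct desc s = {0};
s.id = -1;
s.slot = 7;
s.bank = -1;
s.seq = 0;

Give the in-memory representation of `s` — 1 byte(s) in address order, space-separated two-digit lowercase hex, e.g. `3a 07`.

fe

id (2b) val=-1 bits=0x3 at bit 6: 0xc0
slot (3b) val=7 bits=0x7 at bit 3: 0xf8
bank (2b) val=-1 bits=0x3 at bit 1: 0xfe
seq (1b) val=0 bits=0x0 at bit 0: 0xfe
word = 0xfe → big-endian bytes:
  [0]=0xfe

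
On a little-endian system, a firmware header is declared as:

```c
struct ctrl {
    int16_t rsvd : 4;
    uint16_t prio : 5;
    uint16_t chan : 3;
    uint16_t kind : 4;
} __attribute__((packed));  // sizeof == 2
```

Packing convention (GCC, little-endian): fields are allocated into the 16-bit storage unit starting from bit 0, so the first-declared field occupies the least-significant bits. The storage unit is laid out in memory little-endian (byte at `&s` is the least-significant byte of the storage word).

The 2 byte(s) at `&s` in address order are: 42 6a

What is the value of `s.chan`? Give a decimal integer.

5

[0]=0x42 [1]=0x6a (little-endian) → word 0x6a42
rsvd [0+:4] = (word>>0) & 0xf = 2
prio [4+:5] = (word>>4) & 0x1f = 4
chan [9+:3] = (word>>9) & 0x7 = 5  ←
kind [12+:4] = (word>>12) & 0xf = 6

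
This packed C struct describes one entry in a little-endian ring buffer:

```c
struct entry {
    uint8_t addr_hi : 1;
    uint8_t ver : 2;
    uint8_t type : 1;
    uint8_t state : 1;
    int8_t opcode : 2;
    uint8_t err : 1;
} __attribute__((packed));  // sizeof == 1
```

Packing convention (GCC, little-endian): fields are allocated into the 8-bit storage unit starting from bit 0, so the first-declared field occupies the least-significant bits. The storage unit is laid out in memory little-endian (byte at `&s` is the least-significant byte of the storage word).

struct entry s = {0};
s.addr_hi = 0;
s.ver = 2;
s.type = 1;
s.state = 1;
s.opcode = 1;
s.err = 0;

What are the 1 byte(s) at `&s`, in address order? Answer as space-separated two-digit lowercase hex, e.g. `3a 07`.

3c

[0+:1] addr_hi=0 & 0x1 = 0x0; word=0x00
[1+:2] ver=2 & 0x3 = 0x2; word=0x04
[3+:1] type=1 & 0x1 = 0x1; word=0x0c
[4+:1] state=1 & 0x1 = 0x1; word=0x1c
[5+:2] opcode=1 & 0x3 = 0x1; word=0x3c
[7+:1] err=0 & 0x1 = 0x0; word=0x3c
word = 0x3c → little-endian bytes:
  [0]=0x3c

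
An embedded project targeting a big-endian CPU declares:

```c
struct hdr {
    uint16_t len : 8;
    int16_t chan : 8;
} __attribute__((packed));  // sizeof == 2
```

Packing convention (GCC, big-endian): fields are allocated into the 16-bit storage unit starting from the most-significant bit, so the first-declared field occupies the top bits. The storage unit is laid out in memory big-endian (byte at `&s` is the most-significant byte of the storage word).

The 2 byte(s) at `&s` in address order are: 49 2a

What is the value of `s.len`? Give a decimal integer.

73

[0]=0x49 [1]=0x2a (big-endian) → word 0x492a
len:8 @ bit 8 → (0x492a>>8)&0xff = 0x49  ←
chan:8 @ bit 0 → (0x492a>>0)&0xff = 0x2a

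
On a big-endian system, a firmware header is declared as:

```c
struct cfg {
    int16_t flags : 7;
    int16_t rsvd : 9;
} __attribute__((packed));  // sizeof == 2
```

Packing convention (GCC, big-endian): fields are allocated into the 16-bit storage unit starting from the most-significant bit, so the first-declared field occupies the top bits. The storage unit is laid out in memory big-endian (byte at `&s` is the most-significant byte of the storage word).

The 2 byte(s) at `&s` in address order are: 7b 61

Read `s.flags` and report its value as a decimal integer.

[0]=0x7b [1]=0x61 (big-endian) → word 0x7b61
flags [9+:7] = (word>>9) & 0x7f = 61  ←
rsvd [0+:9] = (word>>0) & 0x1ff = 353
flags signed 7b, MSB=0: value = 61

61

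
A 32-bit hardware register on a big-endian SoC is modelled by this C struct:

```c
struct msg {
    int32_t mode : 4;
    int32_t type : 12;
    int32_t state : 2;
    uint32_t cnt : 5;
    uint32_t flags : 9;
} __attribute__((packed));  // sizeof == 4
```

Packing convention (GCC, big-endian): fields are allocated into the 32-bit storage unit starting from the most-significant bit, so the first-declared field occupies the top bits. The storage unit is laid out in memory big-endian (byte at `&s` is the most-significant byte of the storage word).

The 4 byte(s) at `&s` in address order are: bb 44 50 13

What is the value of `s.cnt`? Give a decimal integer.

8

[0]=0xbb [1]=0x44 [2]=0x50 [3]=0x13 (big-endian) → word 0xbb445013
mode:4 @ bit 28 → (0xbb445013>>28)&0xf = 0xb
type:12 @ bit 16 → (0xbb445013>>16)&0xfff = 0xb44
state:2 @ bit 14 → (0xbb445013>>14)&0x3 = 0x1
cnt:5 @ bit 9 → (0xbb445013>>9)&0x1f = 0x8  ←
flags:9 @ bit 0 → (0xbb445013>>0)&0x1ff = 0x13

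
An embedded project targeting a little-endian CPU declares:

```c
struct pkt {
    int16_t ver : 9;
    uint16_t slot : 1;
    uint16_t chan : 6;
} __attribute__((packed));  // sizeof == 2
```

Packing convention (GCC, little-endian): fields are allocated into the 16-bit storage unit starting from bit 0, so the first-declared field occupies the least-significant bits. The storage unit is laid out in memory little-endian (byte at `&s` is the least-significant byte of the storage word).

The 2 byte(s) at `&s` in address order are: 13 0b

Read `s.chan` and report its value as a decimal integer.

2

[0]=0x13 [1]=0x0b (little-endian) → word 0x0b13
ver [0+:9] = (word>>0) & 0x1ff = 275
slot [9+:1] = (word>>9) & 0x1 = 1
chan [10+:6] = (word>>10) & 0x3f = 2  ←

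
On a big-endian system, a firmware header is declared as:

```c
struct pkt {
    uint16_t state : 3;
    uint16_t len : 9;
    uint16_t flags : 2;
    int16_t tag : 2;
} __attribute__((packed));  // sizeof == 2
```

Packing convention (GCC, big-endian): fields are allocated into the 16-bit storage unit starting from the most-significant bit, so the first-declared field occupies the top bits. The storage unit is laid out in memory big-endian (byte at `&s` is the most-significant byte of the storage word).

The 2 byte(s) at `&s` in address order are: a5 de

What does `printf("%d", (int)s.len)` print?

93

[0]=0xa5 [1]=0xde (big-endian) → word 0xa5de
state [13+:3] = (word>>13) & 0x7 = 5
len [4+:9] = (word>>4) & 0x1ff = 93  ←
flags [2+:2] = (word>>2) & 0x3 = 3
tag [0+:2] = (word>>0) & 0x3 = 2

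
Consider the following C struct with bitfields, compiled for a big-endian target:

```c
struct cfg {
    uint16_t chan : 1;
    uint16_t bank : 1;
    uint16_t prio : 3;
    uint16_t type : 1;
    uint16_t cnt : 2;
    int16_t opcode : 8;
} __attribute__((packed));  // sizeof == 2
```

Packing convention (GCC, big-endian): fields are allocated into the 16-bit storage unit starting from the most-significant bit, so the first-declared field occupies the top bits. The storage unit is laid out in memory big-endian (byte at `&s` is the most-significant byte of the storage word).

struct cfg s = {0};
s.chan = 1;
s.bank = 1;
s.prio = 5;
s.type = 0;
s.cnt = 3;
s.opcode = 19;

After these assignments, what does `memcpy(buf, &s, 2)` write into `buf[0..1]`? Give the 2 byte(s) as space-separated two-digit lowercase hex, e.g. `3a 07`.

eb 13

[15+:1] chan=1 & 0x1 = 0x1; word=0x8000
[14+:1] bank=1 & 0x1 = 0x1; word=0xc000
[11+:3] prio=5 & 0x7 = 0x5; word=0xe800
[10+:1] type=0 & 0x1 = 0x0; word=0xe800
[8+:2] cnt=3 & 0x3 = 0x3; word=0xeb00
[0+:8] opcode=19 & 0xff = 0x13; word=0xeb13
word = 0xeb13 → big-endian bytes:
  [0]=0xeb  [1]=0x13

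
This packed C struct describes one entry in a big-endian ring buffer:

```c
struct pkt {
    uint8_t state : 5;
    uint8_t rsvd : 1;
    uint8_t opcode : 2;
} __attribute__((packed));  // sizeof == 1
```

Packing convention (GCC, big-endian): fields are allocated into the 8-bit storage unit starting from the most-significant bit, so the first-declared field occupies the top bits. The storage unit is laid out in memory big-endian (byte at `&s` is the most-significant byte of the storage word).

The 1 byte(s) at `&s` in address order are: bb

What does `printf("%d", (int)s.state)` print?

[0]=0xbb (big-endian) → word 0xbb
state [3+:5] = (word>>3) & 0x1f = 23  ←
rsvd [2+:1] = (word>>2) & 0x1 = 0
opcode [0+:2] = (word>>0) & 0x3 = 3

23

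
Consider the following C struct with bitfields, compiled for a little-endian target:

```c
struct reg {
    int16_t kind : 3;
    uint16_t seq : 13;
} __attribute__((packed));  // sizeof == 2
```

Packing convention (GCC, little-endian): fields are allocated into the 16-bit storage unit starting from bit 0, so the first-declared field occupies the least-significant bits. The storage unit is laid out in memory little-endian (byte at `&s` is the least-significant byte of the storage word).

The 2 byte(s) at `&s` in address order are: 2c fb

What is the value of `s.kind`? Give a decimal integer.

-4

[0]=0x2c [1]=0xfb (little-endian) → word 0xfb2c
kind:3 @ bit 0 → (0xfb2c>>0)&0x7 = 0x4  ←
seq:13 @ bit 3 → (0xfb2c>>3)&0x1fff = 0x1f65
kind signed 3b, MSB=1: 4 - 8 = -4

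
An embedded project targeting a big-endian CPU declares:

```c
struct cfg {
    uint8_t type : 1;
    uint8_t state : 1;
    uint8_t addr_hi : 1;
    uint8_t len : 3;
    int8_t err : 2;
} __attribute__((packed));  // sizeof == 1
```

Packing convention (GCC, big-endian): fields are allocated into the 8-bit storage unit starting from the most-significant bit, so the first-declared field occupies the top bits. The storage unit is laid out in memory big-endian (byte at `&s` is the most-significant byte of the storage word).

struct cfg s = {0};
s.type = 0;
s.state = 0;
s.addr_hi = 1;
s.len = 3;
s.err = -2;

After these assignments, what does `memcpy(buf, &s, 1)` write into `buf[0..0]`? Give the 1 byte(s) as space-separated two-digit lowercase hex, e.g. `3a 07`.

type (1b) val=0 bits=0x0 at bit 7: 0x00
state (1b) val=0 bits=0x0 at bit 6: 0x00
addr_hi (1b) val=1 bits=0x1 at bit 5: 0x20
len (3b) val=3 bits=0x3 at bit 2: 0x2c
err (2b) val=-2 bits=0x2 at bit 0: 0x2e
word = 0x2e → big-endian bytes:
  [0]=0x2e

2e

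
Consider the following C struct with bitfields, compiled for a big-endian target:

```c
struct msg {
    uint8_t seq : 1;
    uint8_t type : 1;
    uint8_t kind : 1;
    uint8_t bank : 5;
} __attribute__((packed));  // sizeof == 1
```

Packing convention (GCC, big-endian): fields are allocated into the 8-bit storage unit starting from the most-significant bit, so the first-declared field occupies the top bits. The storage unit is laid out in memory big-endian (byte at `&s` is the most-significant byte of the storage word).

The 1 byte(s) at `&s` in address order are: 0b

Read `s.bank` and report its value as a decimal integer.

[0]=0x0b (big-endian) → word 0x0b
seq:1 @ bit 7 → (0x0b>>7)&0x1 = 0x0
type:1 @ bit 6 → (0x0b>>6)&0x1 = 0x0
kind:1 @ bit 5 → (0x0b>>5)&0x1 = 0x0
bank:5 @ bit 0 → (0x0b>>0)&0x1f = 0xb  ←

11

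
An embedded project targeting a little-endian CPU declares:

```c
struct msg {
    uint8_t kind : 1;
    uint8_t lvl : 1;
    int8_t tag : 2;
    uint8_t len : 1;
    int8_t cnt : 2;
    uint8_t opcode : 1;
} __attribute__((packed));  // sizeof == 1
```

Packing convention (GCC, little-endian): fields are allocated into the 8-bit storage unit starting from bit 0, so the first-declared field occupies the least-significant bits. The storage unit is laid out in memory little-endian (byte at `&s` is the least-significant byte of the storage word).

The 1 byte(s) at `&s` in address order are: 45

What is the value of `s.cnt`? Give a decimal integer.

-2

[0]=0x45 (little-endian) → word 0x45
kind [0+:1] = (word>>0) & 0x1 = 1
lvl [1+:1] = (word>>1) & 0x1 = 0
tag [2+:2] = (word>>2) & 0x3 = 1
len [4+:1] = (word>>4) & 0x1 = 0
cnt [5+:2] = (word>>5) & 0x3 = 2  ←
opcode [7+:1] = (word>>7) & 0x1 = 0
cnt signed 2b, MSB=1: 2 - 4 = -2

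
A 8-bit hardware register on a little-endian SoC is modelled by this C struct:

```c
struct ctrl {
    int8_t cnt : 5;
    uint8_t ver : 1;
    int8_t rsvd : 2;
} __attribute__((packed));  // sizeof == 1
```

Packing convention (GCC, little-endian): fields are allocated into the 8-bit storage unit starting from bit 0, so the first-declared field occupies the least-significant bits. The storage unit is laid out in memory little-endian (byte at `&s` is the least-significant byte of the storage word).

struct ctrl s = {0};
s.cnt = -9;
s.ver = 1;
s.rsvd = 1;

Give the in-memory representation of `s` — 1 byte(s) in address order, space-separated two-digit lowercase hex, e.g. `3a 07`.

cnt:5 = -9 → 0x17 << 0 → word 0x17
ver:1 = 1 → 0x1 << 5 → word 0x37
rsvd:2 = 1 → 0x1 << 6 → word 0x77
word = 0x77 → little-endian bytes:
  [0]=0x77

77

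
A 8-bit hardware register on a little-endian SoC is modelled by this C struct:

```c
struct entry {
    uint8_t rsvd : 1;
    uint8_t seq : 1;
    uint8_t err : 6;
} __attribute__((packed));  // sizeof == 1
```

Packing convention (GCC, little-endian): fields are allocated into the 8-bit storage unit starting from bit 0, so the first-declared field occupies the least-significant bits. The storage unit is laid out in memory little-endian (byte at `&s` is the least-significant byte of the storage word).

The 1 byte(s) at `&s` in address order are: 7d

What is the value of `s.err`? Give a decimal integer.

[0]=0x7d (little-endian) → word 0x7d
rsvd:1 @ bit 0 → (0x7d>>0)&0x1 = 0x1
seq:1 @ bit 1 → (0x7d>>1)&0x1 = 0x0
err:6 @ bit 2 → (0x7d>>2)&0x3f = 0x1f  ←

31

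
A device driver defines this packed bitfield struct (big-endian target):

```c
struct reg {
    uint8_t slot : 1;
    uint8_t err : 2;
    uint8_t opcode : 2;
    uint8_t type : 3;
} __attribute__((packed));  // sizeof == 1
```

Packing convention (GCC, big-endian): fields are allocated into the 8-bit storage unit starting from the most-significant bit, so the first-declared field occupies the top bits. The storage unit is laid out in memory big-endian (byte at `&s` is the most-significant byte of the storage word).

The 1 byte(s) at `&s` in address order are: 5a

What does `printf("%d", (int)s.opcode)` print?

[0]=0x5a (big-endian) → word 0x5a
slot:1 @ bit 7 → (0x5a>>7)&0x1 = 0x0
err:2 @ bit 5 → (0x5a>>5)&0x3 = 0x2
opcode:2 @ bit 3 → (0x5a>>3)&0x3 = 0x3  ←
type:3 @ bit 0 → (0x5a>>0)&0x7 = 0x2

3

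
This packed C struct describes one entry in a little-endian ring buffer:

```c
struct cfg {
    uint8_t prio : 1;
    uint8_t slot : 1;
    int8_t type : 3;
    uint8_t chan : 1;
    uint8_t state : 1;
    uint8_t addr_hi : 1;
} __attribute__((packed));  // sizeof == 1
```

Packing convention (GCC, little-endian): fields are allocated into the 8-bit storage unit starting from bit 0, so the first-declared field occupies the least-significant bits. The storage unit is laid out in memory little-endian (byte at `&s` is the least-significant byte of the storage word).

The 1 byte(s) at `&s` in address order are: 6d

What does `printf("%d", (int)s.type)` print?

3

[0]=0x6d (little-endian) → word 0x6d
prio:1 @ bit 0 → (0x6d>>0)&0x1 = 0x1
slot:1 @ bit 1 → (0x6d>>1)&0x1 = 0x0
type:3 @ bit 2 → (0x6d>>2)&0x7 = 0x3  ←
chan:1 @ bit 5 → (0x6d>>5)&0x1 = 0x1
state:1 @ bit 6 → (0x6d>>6)&0x1 = 0x1
addr_hi:1 @ bit 7 → (0x6d>>7)&0x1 = 0x0
type signed 3b, MSB=0: value = 3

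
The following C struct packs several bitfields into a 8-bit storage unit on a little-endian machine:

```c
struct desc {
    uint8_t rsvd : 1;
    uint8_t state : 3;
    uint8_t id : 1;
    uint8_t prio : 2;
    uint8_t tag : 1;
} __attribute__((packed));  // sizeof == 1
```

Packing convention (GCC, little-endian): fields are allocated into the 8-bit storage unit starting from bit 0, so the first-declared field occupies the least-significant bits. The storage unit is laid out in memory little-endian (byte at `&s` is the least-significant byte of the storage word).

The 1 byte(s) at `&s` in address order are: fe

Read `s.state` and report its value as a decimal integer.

7

[0]=0xfe (little-endian) → word 0xfe
rsvd:1 @ bit 0 → (0xfe>>0)&0x1 = 0x0
state:3 @ bit 1 → (0xfe>>1)&0x7 = 0x7  ←
id:1 @ bit 4 → (0xfe>>4)&0x1 = 0x1
prio:2 @ bit 5 → (0xfe>>5)&0x3 = 0x3
tag:1 @ bit 7 → (0xfe>>7)&0x1 = 0x1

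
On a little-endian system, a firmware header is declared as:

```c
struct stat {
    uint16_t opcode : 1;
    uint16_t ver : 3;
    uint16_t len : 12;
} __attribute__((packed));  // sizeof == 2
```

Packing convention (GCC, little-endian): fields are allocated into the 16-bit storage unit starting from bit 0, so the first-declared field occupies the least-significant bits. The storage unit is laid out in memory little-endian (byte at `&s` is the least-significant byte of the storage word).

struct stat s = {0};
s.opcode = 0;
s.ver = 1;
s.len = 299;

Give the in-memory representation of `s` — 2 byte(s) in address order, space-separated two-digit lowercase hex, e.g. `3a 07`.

b2 12

[0+:1] opcode=0 & 0x1 = 0x0; word=0x0000
[1+:3] ver=1 & 0x7 = 0x1; word=0x0002
[4+:12] len=299 & 0xfff = 0x12b; word=0x12b2
word = 0x12b2 → little-endian bytes:
  [0]=0xb2  [1]=0x12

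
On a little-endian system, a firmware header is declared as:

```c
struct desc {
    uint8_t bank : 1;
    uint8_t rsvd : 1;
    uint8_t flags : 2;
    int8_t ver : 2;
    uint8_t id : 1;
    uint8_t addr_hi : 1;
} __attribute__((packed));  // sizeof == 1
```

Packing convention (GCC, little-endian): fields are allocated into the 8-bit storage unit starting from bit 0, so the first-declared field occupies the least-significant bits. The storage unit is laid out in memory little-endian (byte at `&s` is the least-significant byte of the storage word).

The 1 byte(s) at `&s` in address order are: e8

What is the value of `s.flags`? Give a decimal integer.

[0]=0xe8 (little-endian) → word 0xe8
bank [0+:1] = (word>>0) & 0x1 = 0
rsvd [1+:1] = (word>>1) & 0x1 = 0
flags [2+:2] = (word>>2) & 0x3 = 2  ←
ver [4+:2] = (word>>4) & 0x3 = 2
id [6+:1] = (word>>6) & 0x1 = 1
addr_hi [7+:1] = (word>>7) & 0x1 = 1

2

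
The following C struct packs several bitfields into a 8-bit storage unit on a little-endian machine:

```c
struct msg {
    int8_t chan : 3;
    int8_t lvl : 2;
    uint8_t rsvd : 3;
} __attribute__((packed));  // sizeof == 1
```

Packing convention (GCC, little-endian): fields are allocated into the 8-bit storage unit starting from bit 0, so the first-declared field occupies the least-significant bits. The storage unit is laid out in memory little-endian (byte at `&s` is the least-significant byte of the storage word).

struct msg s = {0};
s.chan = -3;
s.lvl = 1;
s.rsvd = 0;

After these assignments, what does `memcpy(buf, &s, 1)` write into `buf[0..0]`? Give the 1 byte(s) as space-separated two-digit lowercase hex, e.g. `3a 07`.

0d

chan:3 = -3 → 0x5 << 0 → word 0x05
lvl:2 = 1 → 0x1 << 3 → word 0x0d
rsvd:3 = 0 → 0x0 << 5 → word 0x0d
word = 0x0d → little-endian bytes:
  [0]=0x0d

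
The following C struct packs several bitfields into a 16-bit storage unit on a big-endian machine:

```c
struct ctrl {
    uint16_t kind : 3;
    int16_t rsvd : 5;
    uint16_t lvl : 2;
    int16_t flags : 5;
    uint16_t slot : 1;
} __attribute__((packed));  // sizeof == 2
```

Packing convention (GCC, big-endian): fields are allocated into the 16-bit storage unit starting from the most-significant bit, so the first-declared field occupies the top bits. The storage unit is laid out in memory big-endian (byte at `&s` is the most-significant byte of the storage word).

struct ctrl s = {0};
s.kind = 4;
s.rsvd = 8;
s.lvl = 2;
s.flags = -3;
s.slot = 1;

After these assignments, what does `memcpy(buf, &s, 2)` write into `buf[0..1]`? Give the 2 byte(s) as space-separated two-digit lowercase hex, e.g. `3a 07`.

[13+:3] kind=4 & 0x7 = 0x4; word=0x8000
[8+:5] rsvd=8 & 0x1f = 0x8; word=0x8800
[6+:2] lvl=2 & 0x3 = 0x2; word=0x8880
[1+:5] flags=-3 & 0x1f = 0x1d; word=0x88ba
[0+:1] slot=1 & 0x1 = 0x1; word=0x88bb
word = 0x88bb → big-endian bytes:
  [0]=0x88  [1]=0xbb

88 bb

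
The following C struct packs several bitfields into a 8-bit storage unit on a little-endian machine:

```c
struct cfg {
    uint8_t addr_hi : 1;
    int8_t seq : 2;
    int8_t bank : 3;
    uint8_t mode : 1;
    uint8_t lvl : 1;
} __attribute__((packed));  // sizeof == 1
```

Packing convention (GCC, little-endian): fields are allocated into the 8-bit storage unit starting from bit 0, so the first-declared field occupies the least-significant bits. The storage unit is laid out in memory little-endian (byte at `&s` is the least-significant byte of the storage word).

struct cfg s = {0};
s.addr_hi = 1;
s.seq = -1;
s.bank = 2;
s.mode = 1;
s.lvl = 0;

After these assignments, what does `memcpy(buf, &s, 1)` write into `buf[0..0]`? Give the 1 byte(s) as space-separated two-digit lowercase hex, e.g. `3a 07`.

addr_hi (1b) val=1 bits=0x1 at bit 0: 0x01
seq (2b) val=-1 bits=0x3 at bit 1: 0x07
bank (3b) val=2 bits=0x2 at bit 3: 0x17
mode (1b) val=1 bits=0x1 at bit 6: 0x57
lvl (1b) val=0 bits=0x0 at bit 7: 0x57
word = 0x57 → little-endian bytes:
  [0]=0x57

57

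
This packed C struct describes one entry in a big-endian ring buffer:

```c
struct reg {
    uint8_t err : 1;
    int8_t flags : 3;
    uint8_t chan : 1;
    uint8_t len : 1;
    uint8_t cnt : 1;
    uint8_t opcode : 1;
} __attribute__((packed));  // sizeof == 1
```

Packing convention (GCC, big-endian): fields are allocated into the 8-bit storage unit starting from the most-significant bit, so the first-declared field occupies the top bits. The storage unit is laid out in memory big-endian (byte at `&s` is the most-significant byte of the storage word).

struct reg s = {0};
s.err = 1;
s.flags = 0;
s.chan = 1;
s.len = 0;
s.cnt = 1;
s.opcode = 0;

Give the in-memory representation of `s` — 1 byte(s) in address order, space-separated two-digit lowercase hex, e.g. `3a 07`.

8a

err (1b) val=1 bits=0x1 at bit 7: 0x80
flags (3b) val=0 bits=0x0 at bit 4: 0x80
chan (1b) val=1 bits=0x1 at bit 3: 0x88
len (1b) val=0 bits=0x0 at bit 2: 0x88
cnt (1b) val=1 bits=0x1 at bit 1: 0x8a
opcode (1b) val=0 bits=0x0 at bit 0: 0x8a
word = 0x8a → big-endian bytes:
  [0]=0x8a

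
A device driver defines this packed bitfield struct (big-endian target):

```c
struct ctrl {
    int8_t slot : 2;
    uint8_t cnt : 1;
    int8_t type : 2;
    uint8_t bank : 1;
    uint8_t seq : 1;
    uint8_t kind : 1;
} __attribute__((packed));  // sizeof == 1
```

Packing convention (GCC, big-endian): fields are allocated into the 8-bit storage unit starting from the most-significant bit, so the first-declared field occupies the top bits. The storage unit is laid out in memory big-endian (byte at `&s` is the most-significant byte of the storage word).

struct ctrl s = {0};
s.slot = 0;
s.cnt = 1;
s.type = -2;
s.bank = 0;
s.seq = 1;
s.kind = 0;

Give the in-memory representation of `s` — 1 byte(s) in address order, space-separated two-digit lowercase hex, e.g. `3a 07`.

32

slot:2 = 0 → 0x0 << 6 → word 0x00
cnt:1 = 1 → 0x1 << 5 → word 0x20
type:2 = -2 → 0x2 << 3 → word 0x30
bank:1 = 0 → 0x0 << 2 → word 0x30
seq:1 = 1 → 0x1 << 1 → word 0x32
kind:1 = 0 → 0x0 << 0 → word 0x32
word = 0x32 → big-endian bytes:
  [0]=0x32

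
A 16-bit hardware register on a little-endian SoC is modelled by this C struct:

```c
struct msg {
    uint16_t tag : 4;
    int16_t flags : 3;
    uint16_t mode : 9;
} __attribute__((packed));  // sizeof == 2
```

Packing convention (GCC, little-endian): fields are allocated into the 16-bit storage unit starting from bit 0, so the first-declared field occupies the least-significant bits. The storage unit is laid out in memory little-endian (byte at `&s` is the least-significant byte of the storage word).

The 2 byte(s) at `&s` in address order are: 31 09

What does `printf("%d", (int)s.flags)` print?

[0]=0x31 [1]=0x09 (little-endian) → word 0x0931
tag:4 @ bit 0 → (0x0931>>0)&0xf = 0x1
flags:3 @ bit 4 → (0x0931>>4)&0x7 = 0x3  ←
mode:9 @ bit 7 → (0x0931>>7)&0x1ff = 0x12
flags signed 3b, MSB=0: value = 3

3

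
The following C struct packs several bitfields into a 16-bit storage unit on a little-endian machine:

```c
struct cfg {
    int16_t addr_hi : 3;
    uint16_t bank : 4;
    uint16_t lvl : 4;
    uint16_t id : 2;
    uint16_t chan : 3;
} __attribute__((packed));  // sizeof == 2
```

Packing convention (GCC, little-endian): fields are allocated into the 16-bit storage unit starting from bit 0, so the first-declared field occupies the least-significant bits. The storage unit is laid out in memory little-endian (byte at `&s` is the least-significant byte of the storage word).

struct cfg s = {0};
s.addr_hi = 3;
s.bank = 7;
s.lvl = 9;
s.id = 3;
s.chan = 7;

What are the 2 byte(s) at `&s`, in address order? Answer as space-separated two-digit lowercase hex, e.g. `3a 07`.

addr_hi (3b) val=3 bits=0x3 at bit 0: 0x0003
bank (4b) val=7 bits=0x7 at bit 3: 0x003b
lvl (4b) val=9 bits=0x9 at bit 7: 0x04bb
id (2b) val=3 bits=0x3 at bit 11: 0x1cbb
chan (3b) val=7 bits=0x7 at bit 13: 0xfcbb
word = 0xfcbb → little-endian bytes:
  [0]=0xbb  [1]=0xfc

bb fc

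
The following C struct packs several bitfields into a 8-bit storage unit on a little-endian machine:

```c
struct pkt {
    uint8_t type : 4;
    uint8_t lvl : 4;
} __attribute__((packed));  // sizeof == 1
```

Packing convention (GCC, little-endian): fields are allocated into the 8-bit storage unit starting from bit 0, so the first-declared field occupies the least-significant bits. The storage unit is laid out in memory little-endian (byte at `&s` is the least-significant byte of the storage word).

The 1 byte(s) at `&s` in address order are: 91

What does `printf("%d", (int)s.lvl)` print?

[0]=0x91 (little-endian) → word 0x91
type:4 @ bit 0 → (0x91>>0)&0xf = 0x1
lvl:4 @ bit 4 → (0x91>>4)&0xf = 0x9  ←

9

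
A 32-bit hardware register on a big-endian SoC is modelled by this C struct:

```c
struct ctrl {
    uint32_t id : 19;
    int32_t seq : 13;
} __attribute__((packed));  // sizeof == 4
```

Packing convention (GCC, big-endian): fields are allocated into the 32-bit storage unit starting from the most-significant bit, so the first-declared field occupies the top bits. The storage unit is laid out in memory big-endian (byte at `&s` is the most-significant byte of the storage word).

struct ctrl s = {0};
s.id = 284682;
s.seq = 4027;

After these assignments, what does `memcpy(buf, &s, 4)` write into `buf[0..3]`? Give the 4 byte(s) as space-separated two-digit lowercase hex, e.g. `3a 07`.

8b 01 4f bb

[13+:19] id=284682 & 0x7ffff = 0x4580a; word=0x8b014000
[0+:13] seq=4027 & 0x1fff = 0xfbb; word=0x8b014fbb
word = 0x8b014fbb → big-endian bytes:
  [0]=0x8b  [1]=0x01  [2]=0x4f  [3]=0xbb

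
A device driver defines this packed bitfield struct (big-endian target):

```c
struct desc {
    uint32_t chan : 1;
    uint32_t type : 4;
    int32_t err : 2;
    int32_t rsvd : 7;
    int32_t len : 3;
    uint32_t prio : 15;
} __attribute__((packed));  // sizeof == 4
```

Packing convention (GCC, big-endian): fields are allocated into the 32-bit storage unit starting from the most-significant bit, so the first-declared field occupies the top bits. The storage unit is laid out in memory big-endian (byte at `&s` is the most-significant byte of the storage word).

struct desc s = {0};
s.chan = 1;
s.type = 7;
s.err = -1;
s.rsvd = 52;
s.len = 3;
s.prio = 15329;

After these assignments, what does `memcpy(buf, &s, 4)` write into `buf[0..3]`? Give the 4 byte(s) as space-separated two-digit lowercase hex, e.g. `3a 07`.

be d1 bb e1

chan:1 = 1 → 0x1 << 31 → word 0x80000000
type:4 = 7 → 0x7 << 27 → word 0xb8000000
err:2 = -1 → 0x3 << 25 → word 0xbe000000
rsvd:7 = 52 → 0x34 << 18 → word 0xbed00000
len:3 = 3 → 0x3 << 15 → word 0xbed18000
prio:15 = 15329 → 0x3be1 << 0 → word 0xbed1bbe1
word = 0xbed1bbe1 → big-endian bytes:
  [0]=0xbe  [1]=0xd1  [2]=0xbb  [3]=0xe1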